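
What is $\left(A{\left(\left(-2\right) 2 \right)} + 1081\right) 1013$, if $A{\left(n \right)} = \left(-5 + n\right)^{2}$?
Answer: $1177106$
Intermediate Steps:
$\left(A{\left(\left(-2\right) 2 \right)} + 1081\right) 1013 = \left(\left(-5 - 4\right)^{2} + 1081\right) 1013 = \left(\left(-9\right)^{2} + 1081\right) 1013 = \left(81 + 1081\right) 1013 = 1162 \cdot 1013 = 1177106$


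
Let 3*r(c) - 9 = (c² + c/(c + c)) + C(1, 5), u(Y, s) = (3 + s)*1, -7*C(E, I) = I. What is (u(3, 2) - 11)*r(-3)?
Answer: -249/7 ≈ -35.571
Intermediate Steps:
C(E, I) = -I/7
u(Y, s) = 3 + s
r(c) = 41/14 + c²/3 (r(c) = 3 + ((c² + c/(c + c)) - ⅐*5)/3 = 3 + ((c² + c/((2*c))) - 5/7)/3 = 3 + ((c² + (1/(2*c))*c) - 5/7)/3 = 3 + ((c² + ½) - 5/7)/3 = 3 + ((½ + c²) - 5/7)/3 = 3 + (-3/14 + c²)/3 = 3 + (-1/14 + c²/3) = 41/14 + c²/3)
(u(3, 2) - 11)*r(-3) = ((3 + 2) - 11)*(41/14 + (⅓)*(-3)²) = (5 - 11)*(41/14 + (⅓)*9) = -6*(41/14 + 3) = -6*83/14 = -249/7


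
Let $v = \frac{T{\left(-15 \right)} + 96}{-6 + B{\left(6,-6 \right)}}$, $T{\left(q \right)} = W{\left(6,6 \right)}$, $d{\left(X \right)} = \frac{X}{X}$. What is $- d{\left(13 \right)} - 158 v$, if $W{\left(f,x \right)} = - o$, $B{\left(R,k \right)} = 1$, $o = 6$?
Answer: $2843$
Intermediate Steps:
$d{\left(X \right)} = 1$
$W{\left(f,x \right)} = -6$ ($W{\left(f,x \right)} = \left(-1\right) 6 = -6$)
$T{\left(q \right)} = -6$
$v = -18$ ($v = \frac{-6 + 96}{-6 + 1} = \frac{90}{-5} = 90 \left(- \frac{1}{5}\right) = -18$)
$- d{\left(13 \right)} - 158 v = \left(-1\right) 1 - -2844 = -1 + 2844 = 2843$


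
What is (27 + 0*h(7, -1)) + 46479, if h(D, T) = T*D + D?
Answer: 46506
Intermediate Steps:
h(D, T) = D + D*T (h(D, T) = D*T + D = D + D*T)
(27 + 0*h(7, -1)) + 46479 = (27 + 0*(7*(1 - 1))) + 46479 = (27 + 0*(7*0)) + 46479 = (27 + 0*0) + 46479 = (27 + 0) + 46479 = 27 + 46479 = 46506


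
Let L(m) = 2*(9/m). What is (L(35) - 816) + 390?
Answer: -14892/35 ≈ -425.49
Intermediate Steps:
L(m) = 18/m
(L(35) - 816) + 390 = (18/35 - 816) + 390 = -28542/35 + 390 = -14892/35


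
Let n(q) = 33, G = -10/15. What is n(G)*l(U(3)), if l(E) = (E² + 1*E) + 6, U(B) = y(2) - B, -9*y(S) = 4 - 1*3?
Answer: 11198/27 ≈ 414.74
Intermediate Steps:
y(S) = -⅑ (y(S) = -(4 - 1*3)/9 = -(4 - 3)/9 = -⅑*1 = -⅑)
U(B) = -⅑ - B
G = -⅔ (G = -10*1/15 = -⅔ ≈ -0.66667)
l(E) = 6 + E + E² (l(E) = (E² + E) + 6 = (E + E²) + 6 = 6 + E + E²)
n(G)*l(U(3)) = 33*(6 + (-⅑ - 1*3) + (-⅑ - 1*3)²) = 33*(6 + (-⅑ - 3) + (-⅑ - 3)²) = 33*(6 - 28/9 + (-28/9)²) = 33*(6 - 28/9 + 784/81) = 33*(1018/81) = 11198/27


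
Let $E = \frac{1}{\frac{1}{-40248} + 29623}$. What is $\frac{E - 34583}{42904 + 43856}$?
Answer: $- \frac{41232152433001}{103441041800280} \approx -0.39861$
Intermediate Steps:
$E = \frac{40248}{1192266503}$ ($E = \frac{1}{- \frac{1}{40248} + 29623} = \frac{1}{\frac{1192266503}{40248}} = \frac{40248}{1192266503} \approx 3.3758 \cdot 10^{-5}$)
$\frac{E - 34583}{42904 + 43856} = \frac{\frac{40248}{1192266503} - 34583}{42904 + 43856} = - \frac{41232152433001}{1192266503 \cdot 86760} = \left(- \frac{41232152433001}{1192266503}\right) \frac{1}{86760} = - \frac{41232152433001}{103441041800280}$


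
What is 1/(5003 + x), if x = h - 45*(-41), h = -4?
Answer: 1/6844 ≈ 0.00014611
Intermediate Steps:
x = 1841 (x = -4 - 45*(-41) = -4 + 1845 = 1841)
1/(5003 + x) = 1/(5003 + 1841) = 1/6844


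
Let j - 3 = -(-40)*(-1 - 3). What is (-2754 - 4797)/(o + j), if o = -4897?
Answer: 7551/5054 ≈ 1.4941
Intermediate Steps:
j = -157 (j = 3 - (-40)*(-1 - 3) = 3 - (-40)*(-4) = 3 - 20*8 = 3 - 160 = -157)
(-2754 - 4797)/(o + j) = (-2754 - 4797)/(-4897 - 157) = -7551/(-5054) = -7551*(-1/5054) = 7551/5054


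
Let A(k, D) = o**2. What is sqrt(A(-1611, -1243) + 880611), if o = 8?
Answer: 5*sqrt(35227) ≈ 938.44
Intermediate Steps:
A(k, D) = 64 (A(k, D) = 8**2 = 64)
sqrt(A(-1611, -1243) + 880611) = sqrt(64 + 880611) = sqrt(880675) = 5*sqrt(35227)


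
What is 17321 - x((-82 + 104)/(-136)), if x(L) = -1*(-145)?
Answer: 17176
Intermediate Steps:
x(L) = 145
17321 - x((-82 + 104)/(-136)) = 17321 - 1*145 = 17321 - 145 = 17176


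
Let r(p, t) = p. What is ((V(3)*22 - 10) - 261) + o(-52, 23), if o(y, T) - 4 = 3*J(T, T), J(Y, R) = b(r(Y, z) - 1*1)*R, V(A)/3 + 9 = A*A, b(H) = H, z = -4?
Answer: 1251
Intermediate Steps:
V(A) = -27 + 3*A**2 (V(A) = -27 + 3*(A*A) = -27 + 3*A**2)
J(Y, R) = R*(-1 + Y) (J(Y, R) = (Y - 1*1)*R = (Y - 1)*R = (-1 + Y)*R = R*(-1 + Y))
o(y, T) = 4 + 3*T*(-1 + T) (o(y, T) = 4 + 3*(T*(-1 + T)) = 4 + 3*T*(-1 + T))
((V(3)*22 - 10) - 261) + o(-52, 23) = (((-27 + 3*3**2)*22 - 10) - 261) + (4 + 3*23*(-1 + 23)) = (((-27 + 3*9)*22 - 10) - 261) + (4 + 3*23*22) = (((-27 + 27)*22 - 10) - 261) + (4 + 1518) = ((0*22 - 10) - 261) + 1522 = ((0 - 10) - 261) + 1522 = (-10 - 261) + 1522 = -271 + 1522 = 1251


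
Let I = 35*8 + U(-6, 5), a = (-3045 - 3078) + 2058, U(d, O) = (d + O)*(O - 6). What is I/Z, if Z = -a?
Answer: 281/4065 ≈ 0.069127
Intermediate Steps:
U(d, O) = (-6 + O)*(O + d) (U(d, O) = (O + d)*(-6 + O) = (-6 + O)*(O + d))
a = -4065 (a = -6123 + 2058 = -4065)
I = 281 (I = 35*8 + (5² - 6*5 - 6*(-6) + 5*(-6)) = 280 + (25 - 30 + 36 - 30) = 280 + 1 = 281)
Z = 4065 (Z = -1*(-4065) = 4065)
I/Z = 281/4065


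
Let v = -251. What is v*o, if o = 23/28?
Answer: -5773/28 ≈ -206.18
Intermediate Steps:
o = 23/28 (o = 23*(1/28) = 23/28 ≈ 0.82143)
v*o = -251*23/28 = -5773/28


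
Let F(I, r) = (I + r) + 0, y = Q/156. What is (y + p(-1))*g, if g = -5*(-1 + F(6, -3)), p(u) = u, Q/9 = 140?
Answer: -920/13 ≈ -70.769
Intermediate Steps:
Q = 1260 (Q = 9*140 = 1260)
y = 105/13 (y = 1260/156 = 1260*(1/156) = 105/13 ≈ 8.0769)
F(I, r) = I + r
g = -10 (g = -5*(-1 + (6 - 3)) = -5*(-1 + 3) = -5*2 = -10)
(y + p(-1))*g = (105/13 - 1)*(-10) = (92/13)*(-10) = -920/13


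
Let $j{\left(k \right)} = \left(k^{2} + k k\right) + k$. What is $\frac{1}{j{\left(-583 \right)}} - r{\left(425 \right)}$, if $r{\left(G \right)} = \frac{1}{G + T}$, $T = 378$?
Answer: $- \frac{61672}{49581235} \approx -0.0012439$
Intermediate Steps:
$j{\left(k \right)} = k + 2 k^{2}$ ($j{\left(k \right)} = \left(k^{2} + k^{2}\right) + k = 2 k^{2} + k = k + 2 k^{2}$)
$r{\left(G \right)} = \frac{1}{378 + G}$ ($r{\left(G \right)} = \frac{1}{G + 378} = \frac{1}{378 + G}$)
$\frac{1}{j{\left(-583 \right)}} - r{\left(425 \right)} = \frac{1}{\left(-583\right) \left(1 + 2 \left(-583\right)\right)} - \frac{1}{378 + 425} = \frac{1}{\left(-583\right) \left(1 - 1166\right)} - \frac{1}{803} = \frac{1}{\left(-583\right) \left(-1165\right)} - \frac{1}{803} = \frac{1}{679195} - \frac{1}{803} = - \frac{61672}{49581235}$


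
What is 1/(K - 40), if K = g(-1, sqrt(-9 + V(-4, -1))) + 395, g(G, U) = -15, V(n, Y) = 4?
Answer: 1/340 ≈ 0.0029412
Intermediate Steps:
K = 380 (K = -15 + 395 = 380)
1/(K - 40) = 1/(380 - 40) = 1/340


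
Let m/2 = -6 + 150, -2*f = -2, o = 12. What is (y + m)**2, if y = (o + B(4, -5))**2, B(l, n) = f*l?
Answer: 295936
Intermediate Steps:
f = 1 (f = -1/2*(-2) = 1)
B(l, n) = l (B(l, n) = 1*l = l)
m = 288 (m = 2*(-6 + 150) = 2*144 = 288)
y = 256 (y = (12 + 4)**2 = 16**2 = 256)
(y + m)**2 = (256 + 288)**2 = 544**2 = 295936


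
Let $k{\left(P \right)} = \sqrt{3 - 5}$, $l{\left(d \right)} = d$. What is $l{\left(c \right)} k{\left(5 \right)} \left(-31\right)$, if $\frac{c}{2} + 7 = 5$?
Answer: $124 i \sqrt{2} \approx 175.36 i$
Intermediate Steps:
$c = -4$ ($c = -14 + 2 \cdot 5 = -14 + 10 = -4$)
$k{\left(P \right)} = i \sqrt{2}$ ($k{\left(P \right)} = \sqrt{-2} = i \sqrt{2}$)
$l{\left(c \right)} k{\left(5 \right)} \left(-31\right) = - 4 i \sqrt{2} \left(-31\right) = 124 i \sqrt{2}$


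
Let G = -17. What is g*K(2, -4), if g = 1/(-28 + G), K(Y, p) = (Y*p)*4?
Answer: 32/45 ≈ 0.71111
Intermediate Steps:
K(Y, p) = 4*Y*p
g = -1/45 (g = 1/(-28 - 17) = 1/(-45) = -1/45 ≈ -0.022222)
g*K(2, -4) = -4*2*(-4)/45 = -1/45*(-32) = 32/45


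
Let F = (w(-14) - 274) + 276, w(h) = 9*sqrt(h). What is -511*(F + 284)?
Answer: -146146 - 4599*I*sqrt(14) ≈ -1.4615e+5 - 17208.0*I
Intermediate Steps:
F = 2 + 9*I*sqrt(14) (F = (9*sqrt(-14) - 274) + 276 = (9*(I*sqrt(14)) - 274) + 276 = (9*I*sqrt(14) - 274) + 276 = (-274 + 9*I*sqrt(14)) + 276 = 2 + 9*I*sqrt(14) ≈ 2.0 + 33.675*I)
-511*(F + 284) = -511*((2 + 9*I*sqrt(14)) + 284) = -511*(286 + 9*I*sqrt(14)) = -146146 - 4599*I*sqrt(14)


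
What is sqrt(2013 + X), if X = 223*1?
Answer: 2*sqrt(559) ≈ 47.286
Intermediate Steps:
X = 223
sqrt(2013 + X) = sqrt(2013 + 223) = sqrt(2236) = 2*sqrt(559)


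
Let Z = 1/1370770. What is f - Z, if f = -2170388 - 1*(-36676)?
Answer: -2924828398241/1370770 ≈ -2.1337e+6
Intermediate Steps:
f = -2133712 (f = -2170388 + 36676 = -2133712)
Z = 1/1370770 ≈ 7.2952e-7
f - Z = -2133712 - 1*1/1370770 = -2133712 - 1/1370770 = -2924828398241/1370770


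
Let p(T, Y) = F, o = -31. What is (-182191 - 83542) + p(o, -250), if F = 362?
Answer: -265371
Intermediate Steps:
p(T, Y) = 362
(-182191 - 83542) + p(o, -250) = (-182191 - 83542) + 362 = -265733 + 362 = -265371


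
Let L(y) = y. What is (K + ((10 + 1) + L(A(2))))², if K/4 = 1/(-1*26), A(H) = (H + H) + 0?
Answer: 37249/169 ≈ 220.41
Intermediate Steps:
A(H) = 2*H (A(H) = 2*H + 0 = 2*H)
K = -2/13 (K = 4/((-1*26)) = 4/(-26) = 4*(-1/26) = -2/13 ≈ -0.15385)
(K + ((10 + 1) + L(A(2))))² = (-2/13 + ((10 + 1) + 2*2))² = (-2/13 + (11 + 4))² = (-2/13 + 15)² = (193/13)² = 37249/169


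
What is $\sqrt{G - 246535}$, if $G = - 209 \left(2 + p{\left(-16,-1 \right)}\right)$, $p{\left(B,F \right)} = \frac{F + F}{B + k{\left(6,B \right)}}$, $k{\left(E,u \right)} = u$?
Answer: $\frac{i \sqrt{3951457}}{4} \approx 496.96 i$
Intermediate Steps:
$p{\left(B,F \right)} = \frac{F}{B}$ ($p{\left(B,F \right)} = \frac{F + F}{B + B} = \frac{2 F}{2 B} = 2 F \frac{1}{2 B} = \frac{F}{B}$)
$G = - \frac{6897}{16}$ ($G = - 209 \left(2 - \frac{1}{-16}\right) = - 209 \left(2 - - \frac{1}{16}\right) = - 209 \left(2 + \frac{1}{16}\right) = \left(-209\right) \frac{33}{16} = - \frac{6897}{16} \approx -431.06$)
$\sqrt{G - 246535} = \sqrt{- \frac{6897}{16} - 246535} = \sqrt{- \frac{3951457}{16}} = \frac{i \sqrt{3951457}}{4}$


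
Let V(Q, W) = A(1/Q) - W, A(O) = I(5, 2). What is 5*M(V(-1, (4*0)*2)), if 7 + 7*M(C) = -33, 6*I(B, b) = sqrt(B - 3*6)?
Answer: -200/7 ≈ -28.571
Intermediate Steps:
I(B, b) = sqrt(-18 + B)/6 (I(B, b) = sqrt(B - 3*6)/6 = sqrt(B - 18)/6 = sqrt(-18 + B)/6)
A(O) = I*sqrt(13)/6 (A(O) = sqrt(-18 + 5)/6 = sqrt(-13)/6 = (I*sqrt(13))/6 = I*sqrt(13)/6)
V(Q, W) = -W + I*sqrt(13)/6 (V(Q, W) = I*sqrt(13)/6 - W = -W + I*sqrt(13)/6)
M(C) = -40/7 (M(C) = -1 + (1/7)*(-33) = -1 - 33/7 = -40/7)
5*M(V(-1, (4*0)*2)) = 5*(-40/7) = -200/7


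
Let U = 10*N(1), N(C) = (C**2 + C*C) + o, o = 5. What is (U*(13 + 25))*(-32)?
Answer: -85120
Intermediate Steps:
N(C) = 5 + 2*C**2 (N(C) = (C**2 + C*C) + 5 = (C**2 + C**2) + 5 = 2*C**2 + 5 = 5 + 2*C**2)
U = 70 (U = 10*(5 + 2*1**2) = 10*(5 + 2*1) = 10*(5 + 2) = 10*7 = 70)
(U*(13 + 25))*(-32) = (70*(13 + 25))*(-32) = (70*38)*(-32) = 2660*(-32) = -85120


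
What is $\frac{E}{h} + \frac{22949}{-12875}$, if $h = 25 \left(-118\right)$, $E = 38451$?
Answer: $- \frac{22510247}{1519250} \approx -14.817$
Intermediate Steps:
$h = -2950$
$\frac{E}{h} + \frac{22949}{-12875} = \frac{38451}{-2950} + \frac{22949}{-12875} = 38451 \left(- \frac{1}{2950}\right) + 22949 \left(- \frac{1}{12875}\right) = - \frac{38451}{2950} - \frac{22949}{12875} = - \frac{22510247}{1519250}$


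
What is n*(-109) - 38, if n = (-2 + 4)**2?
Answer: -474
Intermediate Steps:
n = 4 (n = 2**2 = 4)
n*(-109) - 38 = 4*(-109) - 38 = -436 - 38 = -474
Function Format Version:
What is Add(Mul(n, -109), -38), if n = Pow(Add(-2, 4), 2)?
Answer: -474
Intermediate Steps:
n = 4 (n = Pow(2, 2) = 4)
Add(Mul(n, -109), -38) = Add(Mul(4, -109), -38) = Add(-436, -38) = -474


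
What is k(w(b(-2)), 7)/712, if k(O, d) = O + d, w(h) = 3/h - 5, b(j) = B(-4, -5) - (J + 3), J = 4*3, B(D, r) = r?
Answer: 37/14240 ≈ 0.0025983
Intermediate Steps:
J = 12
b(j) = -20 (b(j) = -5 - (12 + 3) = -5 - 1*15 = -5 - 15 = -20)
w(h) = -5 + 3/h
k(w(b(-2)), 7)/712 = ((-5 + 3/(-20)) + 7)/712 = ((-5 + 3*(-1/20)) + 7)*(1/712) = ((-5 - 3/20) + 7)*(1/712) = (-103/20 + 7)*(1/712) = (37/20)*(1/712) = 37/14240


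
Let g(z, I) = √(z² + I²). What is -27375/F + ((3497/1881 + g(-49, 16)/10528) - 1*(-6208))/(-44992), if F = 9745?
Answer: -486114759205/164943776448 - √2657/473675776 ≈ -2.9472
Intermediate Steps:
g(z, I) = √(I² + z²)
-27375/F + ((3497/1881 + g(-49, 16)/10528) - 1*(-6208))/(-44992) = -27375/9745 + ((3497/1881 + √(16² + (-49)²)/10528) - 1*(-6208))/(-44992) = -27375*1/9745 + ((3497*(1/1881) + √(256 + 2401)*(1/10528)) + 6208)*(-1/44992) = -5475/1949 + ((3497/1881 + √2657*(1/10528)) + 6208)*(-1/44992) = -5475/1949 + ((3497/1881 + √2657/10528) + 6208)*(-1/44992) = -5475/1949 + (11680745/1881 + √2657/10528)*(-1/44992) = -5475/1949 + (-11680745/84629952 - √2657/473675776) = -486114759205/164943776448 - √2657/473675776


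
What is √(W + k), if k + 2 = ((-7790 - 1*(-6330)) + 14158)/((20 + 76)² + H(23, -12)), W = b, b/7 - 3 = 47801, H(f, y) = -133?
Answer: 4*√1725441113653/9083 ≈ 578.47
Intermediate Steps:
b = 334628 (b = 21 + 7*47801 = 21 + 334607 = 334628)
W = 334628
k = -5468/9083 (k = -2 + ((-7790 - 1*(-6330)) + 14158)/((20 + 76)² - 133) = -2 + ((-7790 + 6330) + 14158)/(96² - 133) = -2 + (-1460 + 14158)/(9216 - 133) = -2 + 12698/9083 = -5468/9083 ≈ -0.60200)
√(W + k) = √(334628 - 5468/9083) = √(3039420656/9083) = 4*√1725441113653/9083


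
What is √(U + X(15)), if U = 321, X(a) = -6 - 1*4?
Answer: √311 ≈ 17.635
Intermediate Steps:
X(a) = -10 (X(a) = -6 - 4 = -10)
√(U + X(15)) = √(321 - 10) = √311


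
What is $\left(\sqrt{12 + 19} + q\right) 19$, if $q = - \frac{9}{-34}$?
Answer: $\frac{171}{34} + 19 \sqrt{31} \approx 110.82$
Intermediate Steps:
$q = \frac{9}{34}$ ($q = \left(-9\right) \left(- \frac{1}{34}\right) = \frac{9}{34} \approx 0.26471$)
$\left(\sqrt{12 + 19} + q\right) 19 = \left(\sqrt{12 + 19} + \frac{9}{34}\right) 19 = \left(\sqrt{31} + \frac{9}{34}\right) 19 = \left(\frac{9}{34} + \sqrt{31}\right) 19 = \frac{171}{34} + 19 \sqrt{31}$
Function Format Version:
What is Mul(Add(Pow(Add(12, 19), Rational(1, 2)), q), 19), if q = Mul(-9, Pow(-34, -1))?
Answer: Add(Rational(171, 34), Mul(19, Pow(31, Rational(1, 2)))) ≈ 110.82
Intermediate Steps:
q = Rational(9, 34) (q = Mul(-9, Rational(-1, 34)) = Rational(9, 34) ≈ 0.26471)
Mul(Add(Pow(Add(12, 19), Rational(1, 2)), q), 19) = Mul(Add(Pow(Add(12, 19), Rational(1, 2)), Rational(9, 34)), 19) = Mul(Add(Pow(31, Rational(1, 2)), Rational(9, 34)), 19) = Mul(Add(Rational(9, 34), Pow(31, Rational(1, 2))), 19) = Add(Rational(171, 34), Mul(19, Pow(31, Rational(1, 2))))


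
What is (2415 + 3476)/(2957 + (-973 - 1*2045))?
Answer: -5891/61 ≈ -96.574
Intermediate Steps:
(2415 + 3476)/(2957 + (-973 - 1*2045)) = 5891/(2957 + (-973 - 2045)) = 5891/(2957 - 3018) = 5891/(-61) = 5891*(-1/61) = -5891/61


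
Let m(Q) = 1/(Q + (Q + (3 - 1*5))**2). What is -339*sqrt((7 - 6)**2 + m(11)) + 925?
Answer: 925 - 339*sqrt(2139)/46 ≈ 584.16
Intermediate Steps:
m(Q) = 1/(Q + (-2 + Q)**2) (m(Q) = 1/(Q + (Q + (3 - 5))**2) = 1/(Q + (Q - 2)**2) = 1/(Q + (-2 + Q)**2))
-339*sqrt((7 - 6)**2 + m(11)) + 925 = -339*sqrt((7 - 6)**2 + 1/(11 + (-2 + 11)**2)) + 925 = -339*sqrt(1**2 + 1/(11 + 9**2)) + 925 = -339*sqrt(1 + 1/(11 + 81)) + 925 = -339*sqrt(1 + 1/92) + 925 = -339*sqrt(2139)/46 + 925 = 925 - 339*sqrt(2139)/46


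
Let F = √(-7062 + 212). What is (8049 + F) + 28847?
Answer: 36896 + 5*I*√274 ≈ 36896.0 + 82.765*I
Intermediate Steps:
F = 5*I*√274 (F = √(-6850) = 5*I*√274 ≈ 82.765*I)
(8049 + F) + 28847 = (8049 + 5*I*√274) + 28847 = 36896 + 5*I*√274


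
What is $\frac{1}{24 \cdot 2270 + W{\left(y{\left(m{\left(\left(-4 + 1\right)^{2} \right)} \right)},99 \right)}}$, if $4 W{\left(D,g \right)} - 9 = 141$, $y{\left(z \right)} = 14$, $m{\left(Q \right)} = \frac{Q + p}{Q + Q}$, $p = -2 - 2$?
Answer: $\frac{2}{109035} \approx 1.8343 \cdot 10^{-5}$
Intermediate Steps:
$p = -4$
$m{\left(Q \right)} = \frac{-4 + Q}{2 Q}$ ($m{\left(Q \right)} = \frac{Q - 4}{Q + Q} = \frac{-4 + Q}{2 Q}$)
$W{\left(D,g \right)} = \frac{75}{2}$ ($W{\left(D,g \right)} = \frac{9}{4} + \frac{1}{4} \cdot 141 = \frac{9}{4} + \frac{141}{4} = \frac{75}{2}$)
$\frac{1}{24 \cdot 2270 + W{\left(y{\left(m{\left(\left(-4 + 1\right)^{2} \right)} \right)},99 \right)}} = \frac{1}{24 \cdot 2270 + \frac{75}{2}} = \frac{1}{54480 + \frac{75}{2}} = \frac{1}{\frac{109035}{2}} = \frac{2}{109035}$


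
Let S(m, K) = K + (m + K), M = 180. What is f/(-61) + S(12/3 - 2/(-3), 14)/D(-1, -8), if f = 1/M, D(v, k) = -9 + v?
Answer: -35869/10980 ≈ -3.2668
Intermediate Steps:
f = 1/180 ≈ 0.0055556
S(m, K) = m + 2*K (S(m, K) = K + (K + m) = m + 2*K)
f/(-61) + S(12/3 - 2/(-3), 14)/D(-1, -8) = (1/180)/(-61) + ((12/3 - 2/(-3)) + 2*14)/(-9 - 1) = (1/180)*(-1/61) + ((12*(⅓) - 2*(-⅓)) + 28)/(-10) = -1/10980 + ((4 + ⅔) + 28)*(-⅒) = -1/10980 + (14/3 + 28)*(-⅒) = -1/10980 + (98/3)*(-⅒) = -1/10980 - 49/15 = -35869/10980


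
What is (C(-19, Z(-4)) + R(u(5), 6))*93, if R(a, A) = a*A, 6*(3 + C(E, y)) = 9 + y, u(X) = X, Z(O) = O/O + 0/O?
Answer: 2666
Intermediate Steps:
Z(O) = 1 (Z(O) = 1 + 0 = 1)
C(E, y) = -3/2 + y/6 (C(E, y) = -3 + (9 + y)/6 = -3 + (3/2 + y/6) = -3/2 + y/6)
R(a, A) = A*a
(C(-19, Z(-4)) + R(u(5), 6))*93 = ((-3/2 + (⅙)*1) + 6*5)*93 = ((-3/2 + ⅙) + 30)*93 = (-4/3 + 30)*93 = (86/3)*93 = 2666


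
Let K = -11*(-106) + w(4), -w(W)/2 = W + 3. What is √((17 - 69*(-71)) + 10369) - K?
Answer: -1152 + √15285 ≈ -1028.4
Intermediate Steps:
w(W) = -6 - 2*W (w(W) = -2*(W + 3) = -2*(3 + W) = -6 - 2*W)
K = 1152 (K = -11*(-106) + (-6 - 2*4) = 1166 + (-6 - 8) = 1166 - 14 = 1152)
√((17 - 69*(-71)) + 10369) - K = √((17 - 69*(-71)) + 10369) - 1*1152 = √((17 + 4899) + 10369) - 1152 = √(4916 + 10369) - 1152 = √15285 - 1152 = -1152 + √15285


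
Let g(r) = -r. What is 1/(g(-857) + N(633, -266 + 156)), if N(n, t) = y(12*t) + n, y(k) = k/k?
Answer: 1/1491 ≈ 0.00067069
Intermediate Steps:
y(k) = 1
N(n, t) = 1 + n
1/(g(-857) + N(633, -266 + 156)) = 1/(-1*(-857) + (1 + 633)) = 1/(857 + 634) = 1/1491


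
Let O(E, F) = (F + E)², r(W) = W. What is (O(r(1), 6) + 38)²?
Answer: 7569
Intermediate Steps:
O(E, F) = (E + F)²
(O(r(1), 6) + 38)² = ((1 + 6)² + 38)² = (7² + 38)² = (49 + 38)² = 87² = 7569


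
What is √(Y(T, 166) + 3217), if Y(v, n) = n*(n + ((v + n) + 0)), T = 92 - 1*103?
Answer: √56503 ≈ 237.70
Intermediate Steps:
T = -11 (T = 92 - 103 = -11)
Y(v, n) = n*(v + 2*n) (Y(v, n) = n*(n + ((n + v) + 0)) = n*(n + (n + v)) = n*(v + 2*n))
√(Y(T, 166) + 3217) = √(166*(-11 + 2*166) + 3217) = √(166*(-11 + 332) + 3217) = √(166*321 + 3217) = √(53286 + 3217) = √56503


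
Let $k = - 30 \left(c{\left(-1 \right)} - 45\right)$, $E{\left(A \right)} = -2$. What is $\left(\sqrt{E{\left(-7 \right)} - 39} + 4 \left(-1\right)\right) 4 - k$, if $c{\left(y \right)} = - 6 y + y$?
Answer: $-1216 + 4 i \sqrt{41} \approx -1216.0 + 25.612 i$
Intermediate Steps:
$c{\left(y \right)} = - 5 y$
$k = 1200$ ($k = - 30 \left(\left(-5\right) \left(-1\right) - 45\right) = - 30 \left(5 - 45\right) = \left(-30\right) \left(-40\right) = 1200$)
$\left(\sqrt{E{\left(-7 \right)} - 39} + 4 \left(-1\right)\right) 4 - k = \left(\sqrt{-2 - 39} + 4 \left(-1\right)\right) 4 - 1200 = \left(\sqrt{-41} - 4\right) 4 - 1200 = \left(i \sqrt{41} - 4\right) 4 - 1200 = \left(-4 + i \sqrt{41}\right) 4 - 1200 = \left(-16 + 4 i \sqrt{41}\right) - 1200 = -1216 + 4 i \sqrt{41}$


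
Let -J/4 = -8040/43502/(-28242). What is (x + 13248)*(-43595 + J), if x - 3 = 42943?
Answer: -250813007648430430/102381957 ≈ -2.4498e+9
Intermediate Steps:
x = 42946 (x = 3 + 42943 = 42946)
J = -2680/102381957 (J = -4*(-8040/43502)/(-28242) = -4*(-8040*1/43502)*(-1)/28242 = -(-16080)*(-1)/(21751*28242) = -4*670/102381957 = -2680/102381957 ≈ -2.6176e-5)
(x + 13248)*(-43595 + J) = (42946 + 13248)*(-43595 - 2680/102381957) = 56194*(-4463341418095/102381957) = -250813007648430430/102381957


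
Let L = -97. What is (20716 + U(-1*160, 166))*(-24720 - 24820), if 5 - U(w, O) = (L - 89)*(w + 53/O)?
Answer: 36922558320/83 ≈ 4.4485e+8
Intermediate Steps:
U(w, O) = 5 + 186*w + 9858/O (U(w, O) = 5 - (-97 - 89)*(w + 53/O) = 5 - (-186)*(w + 53/O) = 5 - (-9858/O - 186*w) = 5 + (186*w + 9858/O) = 5 + 186*w + 9858/O)
(20716 + U(-1*160, 166))*(-24720 - 24820) = (20716 + (5 + 186*(-1*160) + 9858/166))*(-24720 - 24820) = (20716 + (5 + 186*(-160) + 9858*(1/166)))*(-49540) = (20716 + (5 - 29760 + 4929/83))*(-49540) = (20716 - 2464736/83)*(-49540) = -745308/83*(-49540) = 36922558320/83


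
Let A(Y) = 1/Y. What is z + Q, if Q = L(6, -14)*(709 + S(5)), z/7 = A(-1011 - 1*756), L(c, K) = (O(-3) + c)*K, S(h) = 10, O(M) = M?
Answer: -53359873/1767 ≈ -30198.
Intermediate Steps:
L(c, K) = K*(-3 + c) (L(c, K) = (-3 + c)*K = K*(-3 + c))
z = -7/1767 (z = 7/(-1011 - 1*756) = 7/(-1011 - 756) = 7/(-1767) = 7*(-1/1767) = -7/1767 ≈ -0.0039615)
Q = -30198 (Q = (-14*(-3 + 6))*(709 + 10) = -14*3*719 = -42*719 = -30198)
z + Q = -7/1767 - 30198 = -53359873/1767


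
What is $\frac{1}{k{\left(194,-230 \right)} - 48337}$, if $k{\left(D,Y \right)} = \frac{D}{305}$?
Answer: $- \frac{305}{14742591} \approx -2.0688 \cdot 10^{-5}$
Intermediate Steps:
$k{\left(D,Y \right)} = \frac{D}{305}$ ($k{\left(D,Y \right)} = D \frac{1}{305} = \frac{D}{305}$)
$\frac{1}{k{\left(194,-230 \right)} - 48337} = \frac{1}{\frac{1}{305} \cdot 194 - 48337} = \frac{1}{\frac{194}{305} - 48337} = \frac{1}{- \frac{14742591}{305}} = - \frac{305}{14742591}$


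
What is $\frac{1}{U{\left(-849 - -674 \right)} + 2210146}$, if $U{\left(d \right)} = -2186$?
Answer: $\frac{1}{2207960} \approx 4.5291 \cdot 10^{-7}$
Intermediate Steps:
$\frac{1}{U{\left(-849 - -674 \right)} + 2210146} = \frac{1}{-2186 + 2210146} = \frac{1}{2207960}$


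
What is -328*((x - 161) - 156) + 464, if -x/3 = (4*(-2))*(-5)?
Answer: 143800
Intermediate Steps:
x = -120 (x = -3*4*(-2)*(-5) = -(-24)*(-5) = -3*40 = -120)
-328*((x - 161) - 156) + 464 = -328*((-120 - 161) - 156) + 464 = -328*(-281 - 156) + 464 = -328*(-437) + 464 = 143336 + 464 = 143800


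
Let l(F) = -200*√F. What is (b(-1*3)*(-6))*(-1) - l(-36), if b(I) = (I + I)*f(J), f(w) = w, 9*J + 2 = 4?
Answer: -8 + 1200*I ≈ -8.0 + 1200.0*I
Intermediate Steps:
J = 2/9 (J = -2/9 + (⅑)*4 = -2/9 + 4/9 = 2/9 ≈ 0.22222)
b(I) = 4*I/9 (b(I) = (I + I)*(2/9) = (2*I)*(2/9) = 4*I/9)
(b(-1*3)*(-6))*(-1) - l(-36) = ((4*(-1*3)/9)*(-6))*(-1) - (-200)*√(-36) = (((4/9)*(-3))*(-6))*(-1) - (-200)*6*I = -4/3*(-6)*(-1) - (-1200)*I = 8*(-1) + 1200*I = -8 + 1200*I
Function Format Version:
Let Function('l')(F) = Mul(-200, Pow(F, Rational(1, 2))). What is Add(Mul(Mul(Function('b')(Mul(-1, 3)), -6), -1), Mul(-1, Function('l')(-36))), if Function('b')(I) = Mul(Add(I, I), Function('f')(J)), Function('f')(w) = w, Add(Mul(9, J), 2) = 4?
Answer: Add(-8, Mul(1200, I)) ≈ Add(-8.0000, Mul(1200.0, I))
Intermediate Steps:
J = Rational(2, 9) (J = Add(Rational(-2, 9), Mul(Rational(1, 9), 4)) = Add(Rational(-2, 9), Rational(4, 9)) = Rational(2, 9) ≈ 0.22222)
Function('b')(I) = Mul(Rational(4, 9), I) (Function('b')(I) = Mul(Add(I, I), Rational(2, 9)) = Mul(Mul(2, I), Rational(2, 9)) = Mul(Rational(4, 9), I))
Add(Mul(Mul(Function('b')(Mul(-1, 3)), -6), -1), Mul(-1, Function('l')(-36))) = Add(Mul(Mul(Mul(Rational(4, 9), Mul(-1, 3)), -6), -1), Mul(-1, Mul(-200, Pow(-36, Rational(1, 2))))) = Add(Mul(Mul(Mul(Rational(4, 9), -3), -6), -1), Mul(-1, Mul(-200, Mul(6, I)))) = Add(Mul(Mul(Rational(-4, 3), -6), -1), Mul(-1, Mul(-1200, I))) = Add(Mul(8, -1), Mul(1200, I)) = Add(-8, Mul(1200, I))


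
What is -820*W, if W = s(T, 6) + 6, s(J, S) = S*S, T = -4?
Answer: -34440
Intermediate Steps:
s(J, S) = S²
W = 42 (W = 6² + 6 = 36 + 6 = 42)
-820*W = -820*42 = -34440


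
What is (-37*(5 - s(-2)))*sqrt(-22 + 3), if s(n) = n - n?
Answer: -185*I*sqrt(19) ≈ -806.4*I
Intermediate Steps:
s(n) = 0
(-37*(5 - s(-2)))*sqrt(-22 + 3) = (-37*(5 - 1*0))*sqrt(-22 + 3) = (-37*(5 + 0))*sqrt(-19) = (-37*5)*(I*sqrt(19)) = -185*I*sqrt(19)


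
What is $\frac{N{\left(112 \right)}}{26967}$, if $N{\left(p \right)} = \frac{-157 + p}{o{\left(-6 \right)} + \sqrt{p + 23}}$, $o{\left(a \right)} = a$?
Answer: $- \frac{10}{98879} - \frac{5 \sqrt{15}}{98879} \approx -0.00029698$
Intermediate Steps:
$N{\left(p \right)} = \frac{-157 + p}{-6 + \sqrt{23 + p}}$ ($N{\left(p \right)} = \frac{-157 + p}{-6 + \sqrt{p + 23}} = \frac{-157 + p}{-6 + \sqrt{23 + p}}$)
$\frac{N{\left(112 \right)}}{26967} = \frac{\frac{1}{-6 + \sqrt{23 + 112}} \left(-157 + 112\right)}{26967} = \frac{1}{-6 + \sqrt{135}} \left(-45\right) \frac{1}{26967} = \frac{1}{-6 + 3 \sqrt{15}} \left(-45\right) \frac{1}{26967} = - \frac{45}{-6 + 3 \sqrt{15}} \cdot \frac{1}{26967} = - \frac{15}{8989 \left(-6 + 3 \sqrt{15}\right)}$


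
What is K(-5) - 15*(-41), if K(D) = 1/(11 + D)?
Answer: 3691/6 ≈ 615.17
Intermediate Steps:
K(-5) - 15*(-41) = 1/(11 - 5) - 15*(-41) = 1/6 + 615 = ⅙ + 615 = 3691/6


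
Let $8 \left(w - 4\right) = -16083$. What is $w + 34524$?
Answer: $\frac{260141}{8} \approx 32518.0$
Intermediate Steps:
$w = - \frac{16051}{8}$ ($w = 4 + \frac{1}{8} \left(-16083\right) = 4 - \frac{16083}{8} = - \frac{16051}{8} \approx -2006.4$)
$w + 34524 = - \frac{16051}{8} + 34524 = \frac{260141}{8}$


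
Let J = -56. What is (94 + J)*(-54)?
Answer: -2052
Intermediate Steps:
(94 + J)*(-54) = (94 - 56)*(-54) = 38*(-54) = -2052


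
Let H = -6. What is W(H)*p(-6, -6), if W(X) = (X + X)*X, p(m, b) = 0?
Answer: 0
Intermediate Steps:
W(X) = 2*X**2 (W(X) = (2*X)*X = 2*X**2)
W(H)*p(-6, -6) = (2*(-6)**2)*0 = (2*36)*0 = 72*0 = 0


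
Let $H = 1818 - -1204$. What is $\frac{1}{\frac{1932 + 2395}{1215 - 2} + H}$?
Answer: $\frac{1213}{3670013} \approx 0.00033052$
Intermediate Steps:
$H = 3022$ ($H = 1818 + 1204 = 3022$)
$\frac{1}{\frac{1932 + 2395}{1215 - 2} + H} = \frac{1}{\frac{1932 + 2395}{1215 - 2} + 3022} = \frac{1}{\frac{4327}{1213} + 3022} = \frac{1}{\frac{3670013}{1213}} = \frac{1213}{3670013}$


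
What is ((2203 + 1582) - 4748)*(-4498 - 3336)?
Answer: 7544142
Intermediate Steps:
((2203 + 1582) - 4748)*(-4498 - 3336) = (3785 - 4748)*(-7834) = -963*(-7834) = 7544142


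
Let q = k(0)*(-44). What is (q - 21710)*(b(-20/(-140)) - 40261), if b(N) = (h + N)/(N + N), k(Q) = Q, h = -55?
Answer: 878234630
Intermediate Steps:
q = 0 (q = 0*(-44) = 0)
b(N) = (-55 + N)/(2*N) (b(N) = (-55 + N)/(N + N) = (-55 + N)/((2*N)) = (-55 + N)*(1/(2*N)) = (-55 + N)/(2*N))
(q - 21710)*(b(-20/(-140)) - 40261) = (0 - 21710)*((-55 - 20/(-140))/(2*((-20/(-140)))) - 40261) = -21710*((-55 - 20*(-1/140))/(2*((-20*(-1/140)))) - 40261) = -21710*((-55 + ⅐)/(2*(⅐)) - 40261) = -21710*((½)*7*(-384/7) - 40261) = -21710*(-192 - 40261) = -21710*(-40453) = 878234630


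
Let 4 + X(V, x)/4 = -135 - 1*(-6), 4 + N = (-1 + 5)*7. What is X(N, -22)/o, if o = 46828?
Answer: -133/11707 ≈ -0.011361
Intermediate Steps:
N = 24 (N = -4 + (-1 + 5)*7 = -4 + 4*7 = -4 + 28 = 24)
X(V, x) = -532 (X(V, x) = -16 + 4*(-135 - 1*(-6)) = -16 + 4*(-135 + 6) = -16 + 4*(-129) = -16 - 516 = -532)
X(N, -22)/o = -532/46828 = -532*1/46828 = -133/11707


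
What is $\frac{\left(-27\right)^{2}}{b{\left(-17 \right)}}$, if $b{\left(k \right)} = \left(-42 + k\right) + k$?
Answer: $- \frac{729}{76} \approx -9.5921$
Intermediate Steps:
$b{\left(k \right)} = -42 + 2 k$
$\frac{\left(-27\right)^{2}}{b{\left(-17 \right)}} = \frac{\left(-27\right)^{2}}{-42 + 2 \left(-17\right)} = \frac{729}{-42 - 34} = \frac{729}{-76} = 729 \left(- \frac{1}{76}\right) = - \frac{729}{76}$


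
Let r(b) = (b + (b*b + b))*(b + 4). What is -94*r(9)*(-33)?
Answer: 3992274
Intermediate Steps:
r(b) = (4 + b)*(b² + 2*b) (r(b) = (b + (b² + b))*(4 + b) = (b + (b + b²))*(4 + b) = (b² + 2*b)*(4 + b) = (4 + b)*(b² + 2*b))
-94*r(9)*(-33) = -846*(8 + 9² + 6*9)*(-33) = -846*(8 + 81 + 54)*(-33) = -846*143*(-33) = -94*1287*(-33) = -120978*(-33) = 3992274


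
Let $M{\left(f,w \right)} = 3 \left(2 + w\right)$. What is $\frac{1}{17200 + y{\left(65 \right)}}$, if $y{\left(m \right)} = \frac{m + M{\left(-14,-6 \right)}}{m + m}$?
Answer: $\frac{130}{2236053} \approx 5.8138 \cdot 10^{-5}$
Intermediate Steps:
$M{\left(f,w \right)} = 6 + 3 w$
$y{\left(m \right)} = \frac{-12 + m}{2 m}$ ($y{\left(m \right)} = \frac{m + \left(6 + 3 \left(-6\right)\right)}{m + m} = \frac{m + \left(6 - 18\right)}{2 m} = \left(m - 12\right) \frac{1}{2 m} = \left(-12 + m\right) \frac{1}{2 m} = \frac{-12 + m}{2 m}$)
$\frac{1}{17200 + y{\left(65 \right)}} = \frac{1}{17200 + \frac{-12 + 65}{2 \cdot 65}} = \frac{1}{17200 + \frac{1}{2} \cdot \frac{1}{65} \cdot 53} = \frac{1}{17200 + \frac{53}{130}} = \frac{1}{\frac{2236053}{130}} = \frac{130}{2236053}$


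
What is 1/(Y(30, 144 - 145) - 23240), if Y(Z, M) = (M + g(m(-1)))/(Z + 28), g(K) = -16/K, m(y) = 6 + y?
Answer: -290/6739621 ≈ -4.3029e-5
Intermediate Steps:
Y(Z, M) = (-16/5 + M)/(28 + Z) (Y(Z, M) = (M - 16/(6 - 1))/(Z + 28) = (M - 16/5)/(28 + Z) = (-16/5 + M)/(28 + Z))
1/(Y(30, 144 - 145) - 23240) = 1/((-16/5 + (144 - 145))/(28 + 30) - 23240) = 1/((-16/5 - 1)/58 - 23240) = 1/((1/58)*(-21/5) - 23240) = 1/(-21/290 - 23240) = 1/(-6739621/290) = -290/6739621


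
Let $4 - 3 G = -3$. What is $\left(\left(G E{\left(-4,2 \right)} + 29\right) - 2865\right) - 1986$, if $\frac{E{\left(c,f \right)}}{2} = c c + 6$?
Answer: $- \frac{14158}{3} \approx -4719.3$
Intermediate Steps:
$G = \frac{7}{3}$ ($G = \frac{4}{3} - -1 = \frac{4}{3} + 1 = \frac{7}{3} \approx 2.3333$)
$E{\left(c,f \right)} = 12 + 2 c^{2}$ ($E{\left(c,f \right)} = 2 \left(c c + 6\right) = 2 \left(c^{2} + 6\right) = 2 \left(6 + c^{2}\right) = 12 + 2 c^{2}$)
$\left(\left(G E{\left(-4,2 \right)} + 29\right) - 2865\right) - 1986 = \left(\left(\frac{7 \left(12 + 2 \left(-4\right)^{2}\right)}{3} + 29\right) - 2865\right) - 1986 = \left(\left(\frac{7 \left(12 + 2 \cdot 16\right)}{3} + 29\right) - 2865\right) - 1986 = \left(\left(\frac{7 \left(12 + 32\right)}{3} + 29\right) - 2865\right) - 1986 = \left(\left(\frac{7}{3} \cdot 44 + 29\right) - 2865\right) - 1986 = \left(\left(\frac{308}{3} + 29\right) - 2865\right) - 1986 = \left(\frac{395}{3} - 2865\right) - 1986 = - \frac{8200}{3} - 1986 = - \frac{14158}{3}$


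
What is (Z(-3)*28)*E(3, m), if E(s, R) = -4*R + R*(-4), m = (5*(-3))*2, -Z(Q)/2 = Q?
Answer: 40320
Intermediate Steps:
Z(Q) = -2*Q
m = -30 (m = -15*2 = -30)
E(s, R) = -8*R (E(s, R) = -4*R - 4*R = -8*R)
(Z(-3)*28)*E(3, m) = (-2*(-3)*28)*(-8*(-30)) = (6*28)*240 = 168*240 = 40320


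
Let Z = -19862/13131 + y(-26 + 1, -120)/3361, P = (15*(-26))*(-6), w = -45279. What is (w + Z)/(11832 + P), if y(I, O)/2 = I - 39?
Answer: -1998379720139/625457000052 ≈ -3.1951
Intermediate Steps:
P = 2340 (P = -390*(-6) = 2340)
y(I, O) = -78 + 2*I (y(I, O) = 2*(I - 39) = 2*(-39 + I) = -78 + 2*I)
Z = -68436950/44133291 (Z = -19862/13131 + (-78 + 2*(-26 + 1))/3361 = -19862*1/13131 + (-78 + 2*(-25))*(1/3361) = -19862/13131 + (-78 - 50)*(1/3361) = -19862/13131 - 128*1/3361 = -19862/13131 - 128/3361 = -68436950/44133291 ≈ -1.5507)
(w + Z)/(11832 + P) = (-45279 - 68436950/44133291)/(11832 + 2340) = -1998379720139/44133291/14172 = -1998379720139/44133291*1/14172 = -1998379720139/625457000052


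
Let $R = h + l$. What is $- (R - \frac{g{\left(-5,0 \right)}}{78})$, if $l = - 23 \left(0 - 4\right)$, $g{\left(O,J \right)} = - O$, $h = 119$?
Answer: $- \frac{16453}{78} \approx -210.94$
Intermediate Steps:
$l = 92$ ($l = - 23 \left(0 - 4\right) = \left(-23\right) \left(-4\right) = 92$)
$R = 211$ ($R = 119 + 92 = 211$)
$- (R - \frac{g{\left(-5,0 \right)}}{78}) = - (211 - \frac{\left(-1\right) \left(-5\right)}{78}) = - (211 - 5 \cdot \frac{1}{78}) = - (211 - \frac{5}{78}) = \left(-1\right) \frac{16453}{78} = - \frac{16453}{78}$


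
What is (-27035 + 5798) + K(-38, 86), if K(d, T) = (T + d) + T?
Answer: -21103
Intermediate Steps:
K(d, T) = d + 2*T
(-27035 + 5798) + K(-38, 86) = (-27035 + 5798) + (-38 + 2*86) = -21237 + (-38 + 172) = -21237 + 134 = -21103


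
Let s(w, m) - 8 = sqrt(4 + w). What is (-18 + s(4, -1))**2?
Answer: 108 - 40*sqrt(2) ≈ 51.431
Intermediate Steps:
s(w, m) = 8 + sqrt(4 + w)
(-18 + s(4, -1))**2 = (-18 + (8 + sqrt(4 + 4)))**2 = (-18 + (8 + sqrt(8)))**2 = (-18 + (8 + 2*sqrt(2)))**2 = (-10 + 2*sqrt(2))**2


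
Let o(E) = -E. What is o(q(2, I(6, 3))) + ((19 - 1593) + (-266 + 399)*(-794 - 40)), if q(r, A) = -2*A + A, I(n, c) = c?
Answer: -112493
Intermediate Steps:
q(r, A) = -A
o(q(2, I(6, 3))) + ((19 - 1593) + (-266 + 399)*(-794 - 40)) = -(-1)*3 + ((19 - 1593) + (-266 + 399)*(-794 - 40)) = -1*(-3) + (-1574 + 133*(-834)) = 3 + (-1574 - 110922) = 3 - 112496 = -112493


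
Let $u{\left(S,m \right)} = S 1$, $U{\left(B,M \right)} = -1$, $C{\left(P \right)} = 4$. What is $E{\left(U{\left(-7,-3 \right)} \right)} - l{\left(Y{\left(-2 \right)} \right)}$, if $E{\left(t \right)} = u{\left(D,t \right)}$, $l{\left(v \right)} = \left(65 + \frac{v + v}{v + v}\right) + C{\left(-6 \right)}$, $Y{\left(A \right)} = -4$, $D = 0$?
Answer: $-70$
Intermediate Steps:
$l{\left(v \right)} = 70$ ($l{\left(v \right)} = \left(65 + \frac{v + v}{v + v}\right) + 4 = \left(65 + \frac{2 v}{2 v}\right) + 4 = \left(65 + 2 v \frac{1}{2 v}\right) + 4 = \left(65 + 1\right) + 4 = 66 + 4 = 70$)
$u{\left(S,m \right)} = S$
$E{\left(t \right)} = 0$
$E{\left(U{\left(-7,-3 \right)} \right)} - l{\left(Y{\left(-2 \right)} \right)} = 0 - 70 = -70$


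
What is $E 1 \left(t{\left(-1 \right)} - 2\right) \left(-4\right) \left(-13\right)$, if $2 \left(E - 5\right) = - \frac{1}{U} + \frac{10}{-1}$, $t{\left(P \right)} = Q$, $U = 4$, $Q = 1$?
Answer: $\frac{13}{2} \approx 6.5$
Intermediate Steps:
$t{\left(P \right)} = 1$
$E = - \frac{1}{8}$ ($E = 5 + \frac{- \frac{1}{4} + \frac{10}{-1}}{2} = 5 + \frac{\left(-1\right) \frac{1}{4} + 10 \left(-1\right)}{2} = 5 + \frac{- \frac{1}{4} - 10}{2} = 5 + \frac{1}{2} \left(- \frac{41}{4}\right) = 5 - \frac{41}{8} = - \frac{1}{8} \approx -0.125$)
$E 1 \left(t{\left(-1 \right)} - 2\right) \left(-4\right) \left(-13\right) = - \frac{1 \left(1 - 2\right) \left(-4\right)}{8} \left(-13\right) = - \frac{1 \left(-1\right) \left(-4\right)}{8} \left(-13\right) = - \frac{\left(-1\right) \left(-4\right)}{8} \left(-13\right) = \left(- \frac{1}{8}\right) 4 \left(-13\right) = \left(- \frac{1}{2}\right) \left(-13\right) = \frac{13}{2}$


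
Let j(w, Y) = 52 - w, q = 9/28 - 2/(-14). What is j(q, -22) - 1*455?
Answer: -11297/28 ≈ -403.46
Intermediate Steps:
q = 13/28 (q = 9*(1/28) - 2*(-1/14) = 9/28 + ⅐ = 13/28 ≈ 0.46429)
j(q, -22) - 1*455 = (52 - 1*13/28) - 1*455 = (52 - 13/28) - 455 = 1443/28 - 455 = -11297/28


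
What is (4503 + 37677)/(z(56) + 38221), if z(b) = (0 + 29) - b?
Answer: 21090/19097 ≈ 1.1044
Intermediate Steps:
z(b) = 29 - b
(4503 + 37677)/(z(56) + 38221) = (4503 + 37677)/((29 - 1*56) + 38221) = 42180/((29 - 56) + 38221) = 42180/(-27 + 38221) = 42180/38194 = 42180*(1/38194) = 21090/19097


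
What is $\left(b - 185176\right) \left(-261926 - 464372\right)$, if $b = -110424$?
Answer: $214693688800$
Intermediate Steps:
$\left(b - 185176\right) \left(-261926 - 464372\right) = \left(-110424 - 185176\right) \left(-261926 - 464372\right) = \left(-295600\right) \left(-726298\right) = 214693688800$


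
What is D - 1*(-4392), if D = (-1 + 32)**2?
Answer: 5353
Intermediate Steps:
D = 961 (D = 31**2 = 961)
D - 1*(-4392) = 961 - 1*(-4392) = 961 + 4392 = 5353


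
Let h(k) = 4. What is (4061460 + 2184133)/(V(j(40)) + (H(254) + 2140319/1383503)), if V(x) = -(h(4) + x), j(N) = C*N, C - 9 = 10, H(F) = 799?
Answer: 8640796652279/50562924 ≈ 1.7089e+5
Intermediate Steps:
C = 19 (C = 9 + 10 = 19)
j(N) = 19*N
V(x) = -4 - x (V(x) = -(4 + x) = -4 - x)
(4061460 + 2184133)/(V(j(40)) + (H(254) + 2140319/1383503)) = (4061460 + 2184133)/((-4 - 19*40) + (799 + 2140319/1383503)) = 6245593/((-4 - 1*760) + (799 + 2140319*(1/1383503))) = 6245593/((-4 - 760) + (799 + 2140319/1383503)) = 6245593/(-764 + 1107559216/1383503) = 6245593/(50562924/1383503) = 6245593*(1383503/50562924) = 8640796652279/50562924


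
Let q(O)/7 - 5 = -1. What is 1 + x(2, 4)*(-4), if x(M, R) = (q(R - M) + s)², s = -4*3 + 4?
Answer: -1599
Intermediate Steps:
q(O) = 28 (q(O) = 35 + 7*(-1) = 35 - 7 = 28)
s = -8 (s = -12 + 4 = -8)
x(M, R) = 400 (x(M, R) = (28 - 8)² = 20² = 400)
1 + x(2, 4)*(-4) = 1 + 400*(-4) = 1 - 1600 = -1599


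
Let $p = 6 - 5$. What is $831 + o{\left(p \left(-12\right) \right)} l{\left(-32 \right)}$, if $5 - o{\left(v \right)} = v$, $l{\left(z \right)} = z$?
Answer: $287$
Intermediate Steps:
$p = 1$ ($p = 6 - 5 = 1$)
$o{\left(v \right)} = 5 - v$
$831 + o{\left(p \left(-12\right) \right)} l{\left(-32 \right)} = 831 + \left(5 - 1 \left(-12\right)\right) \left(-32\right) = 831 + \left(5 - -12\right) \left(-32\right) = 831 + \left(5 + 12\right) \left(-32\right) = 831 + 17 \left(-32\right) = 831 - 544 = 287$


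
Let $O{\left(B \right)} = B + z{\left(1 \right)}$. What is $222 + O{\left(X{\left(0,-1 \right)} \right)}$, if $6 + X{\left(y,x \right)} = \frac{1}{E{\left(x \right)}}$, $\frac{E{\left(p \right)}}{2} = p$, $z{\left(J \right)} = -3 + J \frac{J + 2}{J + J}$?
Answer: $214$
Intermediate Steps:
$z{\left(J \right)} = -2 + \frac{J}{2}$ ($z{\left(J \right)} = -3 + J \frac{2 + J}{2 J} = -3 + \left(1 + \frac{J}{2}\right) = -2 + \frac{J}{2}$)
$E{\left(p \right)} = 2 p$
$X{\left(y,x \right)} = -6 + \frac{1}{2 x}$
$O{\left(B \right)} = - \frac{3}{2} + B$ ($O{\left(B \right)} = B + \left(-2 + \frac{1}{2} \cdot 1\right) = B + \left(-2 + \frac{1}{2}\right) = B - \frac{3}{2} = - \frac{3}{2} + B$)
$222 + O{\left(X{\left(0,-1 \right)} \right)} = 222 - \left(\frac{15}{2} + \frac{1}{2}\right) = 222 + \left(- \frac{3}{2} + \left(-6 + \frac{1}{2} \left(-1\right)\right)\right) = 222 - 8 = 214$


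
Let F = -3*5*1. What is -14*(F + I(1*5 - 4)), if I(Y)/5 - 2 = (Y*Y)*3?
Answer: -140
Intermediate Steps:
I(Y) = 10 + 15*Y**2 (I(Y) = 10 + 5*((Y*Y)*3) = 10 + 5*(Y**2*3) = 10 + 5*(3*Y**2) = 10 + 15*Y**2)
F = -15 (F = -15*1 = -15)
-14*(F + I(1*5 - 4)) = -14*(-15 + (10 + 15*(1*5 - 4)**2)) = -14*(-15 + (10 + 15*(5 - 4)**2)) = -14*(-15 + (10 + 15*1**2)) = -14*(-15 + (10 + 15*1)) = -14*(-15 + (10 + 15)) = -14*(-15 + 25) = -14*10 = -140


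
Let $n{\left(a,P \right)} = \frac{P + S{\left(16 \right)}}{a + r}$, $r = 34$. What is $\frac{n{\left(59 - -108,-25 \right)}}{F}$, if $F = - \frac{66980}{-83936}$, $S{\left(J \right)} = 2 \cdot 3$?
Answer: $- \frac{398696}{3365745} \approx -0.11846$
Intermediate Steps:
$S{\left(J \right)} = 6$
$n{\left(a,P \right)} = \frac{6 + P}{34 + a}$ ($n{\left(a,P \right)} = \frac{P + 6}{a + 34} = \frac{6 + P}{34 + a}$)
$F = \frac{16745}{20984}$ ($F = \left(-66980\right) \left(- \frac{1}{83936}\right) = \frac{16745}{20984} \approx 0.79799$)
$\frac{n{\left(59 - -108,-25 \right)}}{F} = \frac{\frac{1}{34 + \left(59 - -108\right)} \left(6 - 25\right)}{\frac{16745}{20984}} = \frac{1}{34 + \left(59 + 108\right)} \left(-19\right) \frac{20984}{16745} = \frac{1}{34 + 167} \left(-19\right) \frac{20984}{16745} = \frac{1}{201} \left(-19\right) \frac{20984}{16745} = \left(- \frac{19}{201}\right) \frac{20984}{16745} = - \frac{398696}{3365745}$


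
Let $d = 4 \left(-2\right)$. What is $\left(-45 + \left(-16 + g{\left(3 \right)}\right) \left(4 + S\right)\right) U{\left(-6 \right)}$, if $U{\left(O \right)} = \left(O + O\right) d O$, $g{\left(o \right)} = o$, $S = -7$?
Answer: $3456$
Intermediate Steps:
$d = -8$
$U{\left(O \right)} = - 16 O^{2}$ ($U{\left(O \right)} = \left(O + O\right) \left(- 8 O\right) = 2 O \left(- 8 O\right) = - 16 O^{2}$)
$\left(-45 + \left(-16 + g{\left(3 \right)}\right) \left(4 + S\right)\right) U{\left(-6 \right)} = \left(-45 + \left(-16 + 3\right) \left(4 - 7\right)\right) \left(- 16 \left(-6\right)^{2}\right) = \left(-45 - -39\right) \left(\left(-16\right) 36\right) = \left(-45 + 39\right) \left(-576\right) = \left(-6\right) \left(-576\right) = 3456$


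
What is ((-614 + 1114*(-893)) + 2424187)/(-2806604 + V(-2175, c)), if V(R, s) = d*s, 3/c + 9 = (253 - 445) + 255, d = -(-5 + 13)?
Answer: -12858939/25259440 ≈ -0.50907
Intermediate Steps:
d = -8 (d = -1*8 = -8)
c = 1/18 (c = 3/(-9 + ((253 - 445) + 255)) = 3/(-9 + (-192 + 255)) = 3/(-9 + 63) = 3/54 = 3*(1/54) = 1/18 ≈ 0.055556)
V(R, s) = -8*s
((-614 + 1114*(-893)) + 2424187)/(-2806604 + V(-2175, c)) = ((-614 + 1114*(-893)) + 2424187)/(-2806604 - 8*1/18) = ((-614 - 994802) + 2424187)/(-2806604 - 4/9) = (-995416 + 2424187)/(-25259440/9) = 1428771*(-9/25259440) = -12858939/25259440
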